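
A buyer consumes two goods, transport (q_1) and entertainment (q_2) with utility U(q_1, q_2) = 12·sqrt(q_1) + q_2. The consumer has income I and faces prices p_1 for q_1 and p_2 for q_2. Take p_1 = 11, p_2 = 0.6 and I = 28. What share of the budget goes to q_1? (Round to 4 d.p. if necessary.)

Plugging in: q_1* = (6·0.6/11)² = 0.1071, q_2* = 44.703.
Expenditure on q_1: 11·0.1071 = 1.1782; share = 0.0421.

share on q_1 = 0.0421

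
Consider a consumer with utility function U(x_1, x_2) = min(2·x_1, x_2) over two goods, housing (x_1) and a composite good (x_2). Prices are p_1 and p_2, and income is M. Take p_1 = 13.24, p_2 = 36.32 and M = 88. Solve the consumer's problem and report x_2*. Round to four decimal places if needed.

Leontief preferences: the optimum is at the kink where x_1/1 = x_2/2, i.e. x_2 = 2·x_1.
Budget: p_1·x_1 + p_2·2·x_1 = M, so (p_1 + 2·p_2)·x_1 = M.
Demand: x_1*(p_1,p_2,M) = M/(p_1 + 2·p_2), x_2* = 2·M/(p_1 + 2·p_2).
Here 13.24 + 2·36.32 = 85.88, giving x_2* = 2.0494.

x_2* = 2.0494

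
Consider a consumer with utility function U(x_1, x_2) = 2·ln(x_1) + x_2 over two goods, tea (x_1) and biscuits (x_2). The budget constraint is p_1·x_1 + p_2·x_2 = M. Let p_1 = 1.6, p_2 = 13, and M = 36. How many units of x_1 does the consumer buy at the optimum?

x_1* = 16.25

MU_x_1 = 2/x_1, MU_x_2 = 1. Tangency: 2/x_1 = p_1/p_2.
So x_1*(p_1,p_2) = 2·p_2/p_1, independent of income; and x_2* = (M − 2·p_2)/p_2.
At the given prices: x_1* = 2·13/1.6 = 16.25.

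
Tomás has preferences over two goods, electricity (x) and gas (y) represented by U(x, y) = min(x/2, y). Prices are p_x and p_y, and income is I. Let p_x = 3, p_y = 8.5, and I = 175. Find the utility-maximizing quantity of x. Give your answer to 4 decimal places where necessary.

Leontief preferences: the optimum is at the kink where x/2 = y/1, i.e. y = (1/2)·x.
Budget: p_x·x + p_y·(1/2)·x = I, so (2·p_x + p_y)·x = 2·I.
Demand: x*(p_x,p_y,I) = 2·I/(2·p_x + p_y), y* = I/(2·p_x + p_y).
Here 2·3 + 8.5 = 14.5, giving x* = 24.1379.

x* = 24.1379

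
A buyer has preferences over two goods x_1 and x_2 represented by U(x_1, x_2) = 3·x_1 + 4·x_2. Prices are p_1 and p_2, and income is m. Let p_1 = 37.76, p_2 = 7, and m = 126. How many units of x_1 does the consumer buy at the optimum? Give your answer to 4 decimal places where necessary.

Numerically: x_1* = 0, x_2* = 18.

x_1* = 0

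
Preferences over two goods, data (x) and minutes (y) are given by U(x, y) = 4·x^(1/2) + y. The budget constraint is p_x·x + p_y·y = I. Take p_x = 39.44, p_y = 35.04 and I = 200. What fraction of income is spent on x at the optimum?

MU_x = 2/√x, MU_y = 1. Tangency: 2/√x = p_x/p_y.
Solve: √x = 2·p_y/p_x, so x*(p_x,p_y) = (2·p_y/p_x)², and y* = (I − p_x·x*)/p_y.
Plugging in: x* = (2·35.04/39.44)² = 3.1573, y* = 2.154.
Expenditure on x: 39.44·3.1573 = 124.5235; share = 0.6226.

share on x = 0.6226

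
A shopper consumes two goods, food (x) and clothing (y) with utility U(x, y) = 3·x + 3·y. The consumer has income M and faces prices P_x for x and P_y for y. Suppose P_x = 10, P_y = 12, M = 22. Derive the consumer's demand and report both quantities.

x* = 2.2, y* = 0

Linear utility — the consumer picks whichever good has higher MU/price: 3/10 = 0.3 vs 3/12 = 0.25.
x gives more utility per dollar, so spend all income on x: x* = M/P_x, y* = 0.
Numerically: x* = 2.2, y* = 0.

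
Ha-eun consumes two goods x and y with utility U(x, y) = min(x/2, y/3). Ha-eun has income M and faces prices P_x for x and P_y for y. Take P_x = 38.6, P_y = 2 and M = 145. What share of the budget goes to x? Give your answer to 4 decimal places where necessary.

Demand: x*(P_x,P_y,M) = 2·M/(2·P_x + 3·P_y), y* = 3·M/(2·P_x + 3·P_y).
Here 2·38.6 + 3·2 = 83.2, giving x* = 3.4856 and y* = 5.2284.
Expenditure on x: 38.6·3.4856 = 134.5433; share = 0.9279.

share on x = 0.9279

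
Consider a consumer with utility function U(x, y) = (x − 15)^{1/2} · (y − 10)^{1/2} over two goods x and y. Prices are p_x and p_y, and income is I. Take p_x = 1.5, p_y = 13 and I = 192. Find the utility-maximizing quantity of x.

Let x' = x−15, y' = y−10. MRS = y'/x' = p_x/p_y.
Substituting into the budget: x* = 15 + 0.5·(I − 15·p_x − 10·p_y)/p_x, and y* = 10 + 0.5·(…)/p_y.
Discretionary income = 192 − 15·1.5 − 10·13 = 39.5; x* = 15 + 0.5·39.5/1.5 = 28.1667.

x* = 28.1667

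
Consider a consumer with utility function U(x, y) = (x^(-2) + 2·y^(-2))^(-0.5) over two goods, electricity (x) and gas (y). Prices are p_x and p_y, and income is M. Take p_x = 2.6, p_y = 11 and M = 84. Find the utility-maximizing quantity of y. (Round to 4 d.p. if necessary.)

y* = 5.8587

MRS = MU_x/MU_y = (1/2)·(y/x)^(3). Set equal to p_x/p_y.
Solve for the ratio: y/x = [2·p_x/p_y]^(1/3).
With the ratio pinned down, the budget gives x* = M/(p_x + p_y·(y/x)) and y* = (y/x)·x*.
Numerically y/x = 0.778999, so x* = 84/(2.6 + 11·0.778999) = 7.5208 and y* = 0.778999·7.5208 = 5.8587.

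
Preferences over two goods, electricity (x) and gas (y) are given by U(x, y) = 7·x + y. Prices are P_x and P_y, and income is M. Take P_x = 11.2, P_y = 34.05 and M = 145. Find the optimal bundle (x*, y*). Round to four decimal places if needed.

Perfect substitutes: compare marginal utility per dollar. 7/P_x vs 1/P_y → 0.625 vs 0.0294.
x gives more utility per dollar, so spend all income on x: x* = M/P_x, y* = 0.
Numerically: x* = 12.9464, y* = 0.

x* = 12.9464, y* = 0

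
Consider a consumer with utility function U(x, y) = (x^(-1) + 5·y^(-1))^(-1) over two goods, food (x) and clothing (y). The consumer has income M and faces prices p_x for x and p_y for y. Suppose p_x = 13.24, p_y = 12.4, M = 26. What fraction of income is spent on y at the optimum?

share on y = 0.6839

MRS = MU_x/MU_y = (1/5)·(y/x)^(2). Set equal to p_x/p_y.
Solve for the ratio: y/x = [5·p_x/p_y]^(0.5).
With the ratio pinned down, the budget gives x* = M/(p_x + p_y·(y/x)) and y* = (y/x)·x*.
Numerically y/x = 2.310565, so x* = 26/(13.24 + 12.4·2.310565) = 0.6207 and y* = 2.310565·0.6207 = 1.4341.
Expenditure on y: 12.4·1.4341 = 17.7825; share = 0.6839.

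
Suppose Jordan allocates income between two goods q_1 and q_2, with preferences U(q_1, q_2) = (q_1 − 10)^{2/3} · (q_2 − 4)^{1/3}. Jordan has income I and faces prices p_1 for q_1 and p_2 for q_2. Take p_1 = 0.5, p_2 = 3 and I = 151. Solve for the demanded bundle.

q_1* = 188.6667, q_2* = 18.8889

Discretionary income = 151 − 10·0.5 − 4·3 = 134; q_1* = 10 + 2/3·134/0.5 = 188.6667; q_2* = 4 + 1/3·134/3 = 18.8889.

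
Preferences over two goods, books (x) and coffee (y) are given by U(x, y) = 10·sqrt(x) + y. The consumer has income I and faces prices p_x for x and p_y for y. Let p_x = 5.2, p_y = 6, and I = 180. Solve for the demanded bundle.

x* = 33.284, y* = 1.1538

Utility is quasi-linear in y; the FOC for x is 5/√x = p_x/p_y.
Thus x* = (5·p_y/p_x)² — independent of I — with the rest of income spent on y.
Plugging in: x* = (5·6/5.2)² = 33.284, y* = 1.1538.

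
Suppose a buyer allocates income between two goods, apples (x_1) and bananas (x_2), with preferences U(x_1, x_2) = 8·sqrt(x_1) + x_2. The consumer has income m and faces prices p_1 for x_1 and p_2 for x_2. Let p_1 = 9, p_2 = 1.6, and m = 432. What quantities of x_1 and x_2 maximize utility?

x_1* = 0.5057, x_2* = 267.1556

Utility is quasi-linear in x_2; the FOC for x_1 is 4/√x_1 = p_1/p_2.
Thus x_1* = (4·p_2/p_1)² — independent of m — with the rest of income spent on x_2.
Plugging in: x_1* = (4·1.6/9)² = 0.5057, x_2* = 267.1556.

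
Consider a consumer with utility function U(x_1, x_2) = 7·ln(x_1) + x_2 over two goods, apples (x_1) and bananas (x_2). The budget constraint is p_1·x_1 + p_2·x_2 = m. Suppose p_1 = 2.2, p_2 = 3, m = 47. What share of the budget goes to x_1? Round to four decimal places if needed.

share on x_1 = 0.4468

MU_x_1 = 7/x_1, MU_x_2 = 1. Tangency: 7/x_1 = p_1/p_2.
So x_1*(p_1,p_2) = 7·p_2/p_1, independent of income; and x_2* = (m − 7·p_2)/p_2.
At the given prices: x_1* = 7·3/2.2 = 9.5455, and x_2* = 8.6667.
Expenditure on x_1: 2.2·9.5455 = 21; share = 0.4468.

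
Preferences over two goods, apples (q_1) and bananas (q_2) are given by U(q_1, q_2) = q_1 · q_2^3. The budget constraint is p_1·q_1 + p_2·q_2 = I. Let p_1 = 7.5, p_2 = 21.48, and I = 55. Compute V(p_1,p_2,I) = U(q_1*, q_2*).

V = 12.9841

Demand: q_1*(p_1,p_2,I) = 0.25·I/p_1 and q_2* = 0.75·I/p_2.
At p_1=7.5, p_2=21.48, I=55: q_1* = 0.25·55/7.5 = 1.8333, q_2* = 1.9204.
Utility at the optimum: U(1.8333, 1.9204) = 12.9841.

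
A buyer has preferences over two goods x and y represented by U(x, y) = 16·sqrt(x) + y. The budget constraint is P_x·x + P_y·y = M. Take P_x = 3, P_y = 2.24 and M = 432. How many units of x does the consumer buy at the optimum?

Plugging in: x* = (8·2.24/3)² = 35.6807.

x* = 35.6807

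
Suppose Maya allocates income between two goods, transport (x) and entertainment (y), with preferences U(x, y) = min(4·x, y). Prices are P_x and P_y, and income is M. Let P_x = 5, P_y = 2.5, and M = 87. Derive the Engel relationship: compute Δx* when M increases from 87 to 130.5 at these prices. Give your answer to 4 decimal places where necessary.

Δx* = 2.9

With perfect complements, no substitution: consume in ratio x:y = 1:4.
Budget: P_x·x + P_y·4·x = M, so (P_x + 4·P_y)·x = M.
Demand: x*(P_x,P_y,M) = M/(P_x + 4·P_y), y* = 4·M/(P_x + 4·P_y).
Here 5 + 4·2.5 = 15, giving x* = 5.8.
At M' = 130.5: x* = 8.7. Change: 8.7 − 5.8 = 2.9.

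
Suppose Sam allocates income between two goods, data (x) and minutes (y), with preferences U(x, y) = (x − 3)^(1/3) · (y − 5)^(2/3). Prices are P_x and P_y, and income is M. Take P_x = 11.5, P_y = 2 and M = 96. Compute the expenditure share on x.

After buying the subsistence bundle (3, 5), a share 1/3 of the remaining income goes to x: x* = 3 + 1/3·(M − 3P_x − 5P_y)/P_x.
Discretionary income = 96 − 3·11.5 − 5·2 = 51.5; x* = 3 + 1/3·51.5/11.5 = 4.4928; y* = 5 + 2/3·51.5/2 = 22.1667.
Expenditure on x: 11.5·4.4928 = 51.6667; share = 0.5382.

share on x = 0.5382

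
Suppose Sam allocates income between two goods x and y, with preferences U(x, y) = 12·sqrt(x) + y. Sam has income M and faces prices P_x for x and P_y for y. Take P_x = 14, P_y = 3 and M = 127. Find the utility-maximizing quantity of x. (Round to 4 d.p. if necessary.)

x* = 1.6531

Set MRS = P_x/P_y: 6·x^(−1/2) = P_x/P_y.
Thus x* = (6·P_y/P_x)² — independent of M — with the rest of income spent on y.
Plugging in: x* = (6·3/14)² = 1.6531.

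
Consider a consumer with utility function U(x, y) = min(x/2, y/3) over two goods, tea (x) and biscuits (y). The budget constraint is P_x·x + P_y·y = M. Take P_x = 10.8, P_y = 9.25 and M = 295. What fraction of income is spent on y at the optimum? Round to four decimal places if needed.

share on y = 0.5623

Here 2·10.8 + 3·9.25 = 49.35, giving x* = 11.9554 and y* = 17.9331.
Expenditure on y: 9.25·17.9331 = 165.8815; share = 0.5623.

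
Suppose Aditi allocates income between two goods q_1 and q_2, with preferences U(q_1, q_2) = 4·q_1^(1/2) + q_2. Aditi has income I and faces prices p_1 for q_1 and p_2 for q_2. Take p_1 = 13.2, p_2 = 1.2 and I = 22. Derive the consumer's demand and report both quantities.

Thus q_1* = (2·p_2/p_1)² — independent of I — with the rest of income spent on q_2.
Plugging in: q_1* = (2·1.2/13.2)² = 0.0331, q_2* = 17.9697.

q_1* = 0.0331, q_2* = 17.9697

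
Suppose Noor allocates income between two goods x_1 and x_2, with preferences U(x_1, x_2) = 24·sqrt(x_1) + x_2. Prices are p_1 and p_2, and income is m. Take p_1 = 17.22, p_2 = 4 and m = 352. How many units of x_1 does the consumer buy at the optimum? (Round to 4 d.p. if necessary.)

MU_x_1 = 12/√x_1, MU_x_2 = 1. Tangency: 12/√x_1 = p_1/p_2.
Thus x_1* = (12·p_2/p_1)² — independent of m — with the rest of income spent on x_2.
Plugging in: x_1* = (12·4/17.22)² = 7.7699.

x_1* = 7.7699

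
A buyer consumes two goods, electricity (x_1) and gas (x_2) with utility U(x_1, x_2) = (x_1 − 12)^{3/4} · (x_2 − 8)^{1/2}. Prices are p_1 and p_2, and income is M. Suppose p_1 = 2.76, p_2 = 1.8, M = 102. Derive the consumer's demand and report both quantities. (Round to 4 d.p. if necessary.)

x_1* = 23.8435, x_2* = 20.1067

Let x_1' = x_1−12, x_2' = x_2−8. MRS = (3/2)·x_2'/x_1' = p_1/p_2.
After buying the subsistence bundle (12, 8), a share 0.6 of the remaining income goes to x_1: x_1* = 12 + 0.6·(M − 12p_1 − 8p_2)/p_1.
Discretionary income = 102 − 12·2.76 − 8·1.8 = 54.48; x_1* = 12 + 0.6·54.48/2.76 = 23.8435; x_2* = 8 + 0.4·54.48/1.8 = 20.1067.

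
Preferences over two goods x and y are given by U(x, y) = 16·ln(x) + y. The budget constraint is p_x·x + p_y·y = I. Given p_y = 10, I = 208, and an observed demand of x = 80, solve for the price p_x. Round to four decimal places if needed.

MU_x = 16/x, MU_y = 1. Tangency: 16/x = p_x/p_y.
So x*(p_x,p_y) = 16·p_y/p_x, independent of income; and y* = (I − 16·p_y)/p_y.
Set x* = 80 in the demand function and solve for p_x: p_x = 2.

p_x = 2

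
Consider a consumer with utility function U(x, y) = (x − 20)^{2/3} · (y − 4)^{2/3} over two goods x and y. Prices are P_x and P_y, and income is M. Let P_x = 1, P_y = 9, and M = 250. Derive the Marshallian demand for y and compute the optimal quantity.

This is Cobb-Douglas in (x−20, y−4): tangency gives 2/3·P_y·(y−4) = 2/3·P_x·(x−20).
After buying the subsistence bundle (20, 4), a share 0.5 of the remaining income goes to x: x* = 20 + 0.5·(M − 20P_x − 4P_y)/P_x.
Discretionary income = 250 − 20·1 − 4·9 = 194; y* = 4 + 0.5·194/9 = 14.7778.

y* = 14.7778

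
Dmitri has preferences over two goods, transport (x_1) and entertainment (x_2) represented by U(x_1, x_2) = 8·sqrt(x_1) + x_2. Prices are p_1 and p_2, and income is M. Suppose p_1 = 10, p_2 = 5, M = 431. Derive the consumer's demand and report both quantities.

Plugging in: x_1* = (4·5/10)² = 4, x_2* = 78.2.

x_1* = 4, x_2* = 78.2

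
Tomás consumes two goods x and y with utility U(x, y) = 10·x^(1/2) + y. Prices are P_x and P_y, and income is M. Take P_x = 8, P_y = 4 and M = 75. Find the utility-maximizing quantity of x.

Utility is quasi-linear in y; the FOC for x is 5/√x = P_x/P_y.
Solve: √x = 5·P_y/P_x, so x*(P_x,P_y) = (5·P_y/P_x)², and y* = (M − P_x·x*)/P_y.
Plugging in: x* = (5·4/8)² = 6.25.

x* = 6.25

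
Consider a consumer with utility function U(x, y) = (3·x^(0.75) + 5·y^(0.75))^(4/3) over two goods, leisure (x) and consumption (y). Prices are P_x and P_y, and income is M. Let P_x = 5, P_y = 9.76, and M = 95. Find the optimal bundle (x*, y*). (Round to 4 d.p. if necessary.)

x* = 9.3255, y* = 4.9562

Numerically y/x = 0.531466, so x* = 95/(5 + 9.76·0.531466) = 9.3255 and y* = 0.531466·9.3255 = 4.9562.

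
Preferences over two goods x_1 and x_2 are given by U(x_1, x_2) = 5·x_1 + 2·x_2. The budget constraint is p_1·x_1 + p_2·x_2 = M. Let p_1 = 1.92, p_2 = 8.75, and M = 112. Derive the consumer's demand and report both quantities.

Linear utility — the consumer picks whichever good has higher MU/price: 5/1.92 = 2.6042 vs 2/8.75 = 0.2286.
x_1 gives more utility per dollar, so spend all income on x_1: x_1* = M/p_1, x_2* = 0.
Numerically: x_1* = 58.3333, x_2* = 0.

x_1* = 58.3333, x_2* = 0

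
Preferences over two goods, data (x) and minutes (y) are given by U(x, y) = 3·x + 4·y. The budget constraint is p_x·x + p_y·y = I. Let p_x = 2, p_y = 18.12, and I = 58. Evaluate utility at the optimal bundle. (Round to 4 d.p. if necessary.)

V = 87

Perfect substitutes: compare marginal utility per dollar. 3/p_x vs 4/p_y → 1.5 vs 0.2208.
x gives more utility per dollar, so spend all income on x: x* = I/p_x, y* = 0.
Numerically: x* = 29, y* = 0.
Utility at the optimum: U(29, 0) = 87.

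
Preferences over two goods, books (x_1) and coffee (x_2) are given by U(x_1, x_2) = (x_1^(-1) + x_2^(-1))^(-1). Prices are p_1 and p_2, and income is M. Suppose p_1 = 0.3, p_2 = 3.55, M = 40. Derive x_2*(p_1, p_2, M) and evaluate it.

x_2* = 8.7298

MU_x_1 ∝ x_1^(-2), MU_x_2 ∝ x_2^(-2), so MRS = (x_2/x_1)^(2) = p_1/p_2.
Solve for the ratio: x_2/x_1 = [p_1/p_2]^(0.5).
With the ratio pinned down, the budget gives x_1* = M/(p_1 + p_2·(x_2/x_1)) and x_2* = (x_2/x_1)·x_1*.
Numerically x_2/x_1 = 0.290701, so x_1* = 40/(0.3 + 3.55·0.290701) = 30.0303 and x_2* = 0.290701·30.0303 = 8.7298.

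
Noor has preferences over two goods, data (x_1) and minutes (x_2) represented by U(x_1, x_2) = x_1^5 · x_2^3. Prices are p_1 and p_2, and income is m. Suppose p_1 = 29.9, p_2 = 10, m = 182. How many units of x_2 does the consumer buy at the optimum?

MU_x_1/MU_x_2 = (5·x_2)/(3·x_1); tangency sets this equal to p_1/p_2.
Rearranging, p_2·x_2 = (3/5)·p_1·x_1. Substituting into the budget gives p_1·x_1·(1 + (3/5)) = m.
Demand: x_1*(p_1,p_2,m) = 0.625·m/p_1 and x_2* = 0.375·m/p_2.
At p_1=29.9, p_2=10, m=182: x_2* = 0.375·182/10 = 6.825.

x_2* = 6.825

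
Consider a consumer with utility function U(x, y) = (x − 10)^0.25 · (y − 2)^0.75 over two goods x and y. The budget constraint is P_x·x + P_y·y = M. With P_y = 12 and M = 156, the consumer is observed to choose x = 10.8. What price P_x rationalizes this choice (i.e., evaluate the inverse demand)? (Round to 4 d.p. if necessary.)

This is Cobb-Douglas in (x−10, y−2): tangency gives 0.25·P_y·(y−2) = 0.75·P_x·(x−10).
Substituting into the budget: x* = 10 + 0.25·(M − 10·P_x − 2·P_y)/P_x, and y* = 2 + 0.75·(…)/P_y.
Set x* = 10.8 in the demand function and solve for P_x: P_x = 10.

P_x = 10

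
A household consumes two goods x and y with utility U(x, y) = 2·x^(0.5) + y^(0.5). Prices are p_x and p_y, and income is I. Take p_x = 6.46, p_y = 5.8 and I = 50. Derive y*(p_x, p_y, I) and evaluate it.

y* = 1.8776

MRS = MU_x/MU_y = 2·(y/x)^(0.5). Set equal to p_x/p_y.
Solve for the ratio: y/x = [(1/2)·p_x/p_y]^(2).
Substitute y = (y/x)·x into the budget: x* = I/(p_x + p_y·(y/x)).
Numerically y/x = 0.310134, so x* = 50/(6.46 + 5.8·0.310134) = 6.0542 and y* = 0.310134·6.0542 = 1.8776.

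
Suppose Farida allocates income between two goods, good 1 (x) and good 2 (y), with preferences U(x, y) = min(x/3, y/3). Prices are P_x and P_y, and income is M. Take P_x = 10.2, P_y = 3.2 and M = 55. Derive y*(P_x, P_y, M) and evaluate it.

y* = 4.1045

With perfect complements, no substitution: consume in ratio x:y = 3:3.
Budget: P_x·x + P_y·x = M, so (3·P_x + 3·P_y)·x = 3·M.
Demand: x*(P_x,P_y,M) = 3·M/(3·P_x + 3·P_y), y* = 3·M/(3·P_x + 3·P_y).
Here 3·10.2 + 3·3.2 = 40.2, giving y* = 4.1045.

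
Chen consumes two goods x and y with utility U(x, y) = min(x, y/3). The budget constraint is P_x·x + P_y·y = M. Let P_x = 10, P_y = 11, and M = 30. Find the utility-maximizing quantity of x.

x* = 0.6977

Here 10 + 3·11 = 43, giving x* = 0.6977.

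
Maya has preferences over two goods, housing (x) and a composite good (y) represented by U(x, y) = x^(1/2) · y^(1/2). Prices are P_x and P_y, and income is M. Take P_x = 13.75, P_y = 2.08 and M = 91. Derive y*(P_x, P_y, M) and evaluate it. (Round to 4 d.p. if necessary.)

The MRS is y/x. Set MRS = P_x/P_y.
So 0.5·P_y·y = 0.5·P_x·x; combined with the budget, a share 0.5 of income goes to x.
Demand: x*(P_x,P_y,M) = 0.5·M/P_x and y* = 0.5·M/P_y.
At P_x=13.75, P_y=2.08, M=91: y* = 0.5·91/2.08 = 21.875.

y* = 21.875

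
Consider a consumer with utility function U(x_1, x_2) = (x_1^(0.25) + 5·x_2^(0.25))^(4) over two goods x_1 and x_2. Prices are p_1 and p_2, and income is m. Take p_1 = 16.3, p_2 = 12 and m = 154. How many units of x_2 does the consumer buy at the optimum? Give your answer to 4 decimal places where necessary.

x_2* = 11.6075

MRS = MU_x_1/MU_x_2 = (1/5)·(x_2/x_1)^(0.75). Set equal to p_1/p_2.
Solve for the ratio: x_2/x_1 = [5·p_1/p_2]^(4/3).
With the ratio pinned down, the budget gives x_1* = m/(p_1 + p_2·(x_2/x_1)) and x_2* = (x_2/x_1)·x_1*.
Numerically x_2/x_1 = 12.861802, so x_1* = 154/(16.3 + 12·12.861802) = 0.9025 and x_2* = 12.861802·0.9025 = 11.6075.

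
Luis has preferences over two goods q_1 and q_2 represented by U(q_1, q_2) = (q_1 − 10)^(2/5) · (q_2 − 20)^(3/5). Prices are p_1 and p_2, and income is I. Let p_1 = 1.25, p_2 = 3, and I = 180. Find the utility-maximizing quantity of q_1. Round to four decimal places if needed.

MRS = (2/3)·(q_2−20)/(q_1−10). Tangency with p_1/p_2 gives q_2−20 = (3/2)·(p_1/p_2)·(q_1−10).
Substituting into the budget: q_1* = 10 + 0.4·(I − 10·p_1 − 20·p_2)/p_1, and q_2* = 20 + 0.6·(…)/p_2.
Discretionary income = 180 − 10·1.25 − 20·3 = 107.5; q_1* = 10 + 0.4·107.5/1.25 = 44.4.

q_1* = 44.4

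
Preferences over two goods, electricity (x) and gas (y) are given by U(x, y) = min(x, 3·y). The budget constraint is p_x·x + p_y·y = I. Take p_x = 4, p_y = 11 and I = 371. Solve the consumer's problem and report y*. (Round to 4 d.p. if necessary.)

y* = 16.1304

Leontief preferences: the optimum is at the kink where x/3 = y/1, i.e. y = (1/3)·x.
Budget: p_x·x + p_y·(1/3)·x = I, so (3·p_x + p_y)·x = 3·I.
Demand: x*(p_x,p_y,I) = 3·I/(3·p_x + p_y), y* = I/(3·p_x + p_y).
Here 3·4 + 11 = 23, giving y* = 16.1304.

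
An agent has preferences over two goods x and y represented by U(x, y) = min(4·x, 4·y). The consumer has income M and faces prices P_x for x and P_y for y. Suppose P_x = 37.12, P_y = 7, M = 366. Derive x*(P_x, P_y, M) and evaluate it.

x* = 8.2956

With perfect complements, no substitution: consume in ratio x:y = 4:4.
Budget: P_x·x + P_y·x = M, so (4·P_x + 4·P_y)·x = 4·M.
Demand: x*(P_x,P_y,M) = 4·M/(4·P_x + 4·P_y), y* = 4·M/(4·P_x + 4·P_y).
Here 4·37.12 + 4·7 = 176.48, giving x* = 8.2956.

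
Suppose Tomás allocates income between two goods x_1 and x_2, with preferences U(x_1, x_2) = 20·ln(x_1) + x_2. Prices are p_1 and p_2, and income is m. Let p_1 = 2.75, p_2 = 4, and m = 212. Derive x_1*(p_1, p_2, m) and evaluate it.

x_1* = 29.0909

Set MRS = p_1/p_2: (20/x_1)/1 = p_1/p_2.
So x_1*(p_1,p_2) = 20·p_2/p_1, independent of income; and x_2* = (m − 20·p_2)/p_2.
At the given prices: x_1* = 20·4/2.75 = 29.0909.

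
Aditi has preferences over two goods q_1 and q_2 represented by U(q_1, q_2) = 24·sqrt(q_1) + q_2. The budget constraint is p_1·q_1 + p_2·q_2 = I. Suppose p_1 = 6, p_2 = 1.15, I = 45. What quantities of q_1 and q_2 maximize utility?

Plugging in: q_1* = (12·1.15/6)² = 5.29, q_2* = 11.5304.

q_1* = 5.29, q_2* = 11.5304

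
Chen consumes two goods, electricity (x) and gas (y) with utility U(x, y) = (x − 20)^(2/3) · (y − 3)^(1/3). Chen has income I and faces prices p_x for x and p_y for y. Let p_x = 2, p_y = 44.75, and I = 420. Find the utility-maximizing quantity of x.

Let x' = x−20, y' = y−3. MRS = 2·y'/x' = p_x/p_y.
Substituting into the budget: x* = 20 + 2/3·(I − 20·p_x − 3·p_y)/p_x, and y* = 3 + 1/3·(…)/p_y.
Discretionary income = 420 − 20·2 − 3·44.75 = 245.75; x* = 20 + 2/3·245.75/2 = 101.9167.

x* = 101.9167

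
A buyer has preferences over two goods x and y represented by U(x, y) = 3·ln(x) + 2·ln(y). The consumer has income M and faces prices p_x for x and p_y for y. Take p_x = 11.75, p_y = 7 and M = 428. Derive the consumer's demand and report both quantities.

Demand: x*(p_x,p_y,M) = 0.6·M/p_x and y* = 0.4·M/p_y.
At p_x=11.75, p_y=7, M=428: x* = 0.6·428/11.75 = 21.8553, y* = 24.4571.

x* = 21.8553, y* = 24.4571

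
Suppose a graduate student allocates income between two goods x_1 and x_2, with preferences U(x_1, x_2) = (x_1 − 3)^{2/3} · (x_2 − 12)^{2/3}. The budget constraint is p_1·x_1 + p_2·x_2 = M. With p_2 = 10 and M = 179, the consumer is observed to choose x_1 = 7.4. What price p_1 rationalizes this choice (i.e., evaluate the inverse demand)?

MRS = (x_2−12)/(x_1−3). Tangency with p_1/p_2 gives x_2−12 = (p_1/p_2)·(x_1−3).
After buying the subsistence bundle (3, 12), a share 0.5 of the remaining income goes to x_1: x_1* = 3 + 0.5·(M − 3p_1 − 12p_2)/p_1.
Set x_1* = 7.4 in the demand function and solve for p_1: p_1 = 5.

p_1 = 5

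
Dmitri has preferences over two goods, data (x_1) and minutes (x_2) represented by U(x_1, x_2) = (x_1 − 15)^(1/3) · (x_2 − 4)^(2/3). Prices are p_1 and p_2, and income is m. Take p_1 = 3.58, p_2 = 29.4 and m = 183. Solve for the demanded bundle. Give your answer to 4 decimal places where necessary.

After buying the subsistence bundle (15, 4), a share 1/3 of the remaining income goes to x_1: x_1* = 15 + 1/3·(m − 15p_1 − 4p_2)/p_1.
Discretionary income = 183 − 15·3.58 − 4·29.4 = 11.7; x_1* = 15 + 1/3·11.7/3.58 = 16.0894; x_2* = 4 + 2/3·11.7/29.4 = 4.2653.

x_1* = 16.0894, x_2* = 4.2653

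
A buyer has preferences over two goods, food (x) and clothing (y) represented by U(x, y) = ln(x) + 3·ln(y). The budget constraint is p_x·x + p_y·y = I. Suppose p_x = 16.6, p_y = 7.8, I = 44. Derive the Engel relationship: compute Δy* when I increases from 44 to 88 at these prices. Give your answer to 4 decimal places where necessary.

Δy* = 4.2308

Tangency: MRS = (1/3)·y/x = p_x/p_y.
Rearranging, p_y·y = 3·p_x·x. Substituting into the budget gives p_x·x·(1 + 3) = I.
Demand: x*(p_x,p_y,I) = 0.25·I/p_x and y* = 0.75·I/p_y.
At p_x=16.6, p_y=7.8, I=44: y* = 0.75·44/7.8 = 4.2308.
At I' = 88: y* = 8.4615. Change: 8.4615 − 4.2308 = 4.2308.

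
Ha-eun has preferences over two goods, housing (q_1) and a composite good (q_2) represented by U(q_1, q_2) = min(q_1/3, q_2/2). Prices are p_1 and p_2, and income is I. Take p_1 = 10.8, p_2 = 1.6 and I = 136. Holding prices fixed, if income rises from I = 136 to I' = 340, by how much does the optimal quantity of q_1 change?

With perfect complements, no substitution: consume in ratio q_1:q_2 = 3:2.
Budget: p_1·q_1 + p_2·(2/3)·q_1 = I, so (3·p_1 + 2·p_2)·q_1 = 3·I.
Demand: q_1*(p_1,p_2,I) = 3·I/(3·p_1 + 2·p_2), q_2* = 2·I/(3·p_1 + 2·p_2).
Here 3·10.8 + 2·1.6 = 35.6, giving q_1* = 11.4607.
At I' = 340: q_1* = 28.6517. Change: 28.6517 − 11.4607 = 17.191.

Δq_1* = 17.191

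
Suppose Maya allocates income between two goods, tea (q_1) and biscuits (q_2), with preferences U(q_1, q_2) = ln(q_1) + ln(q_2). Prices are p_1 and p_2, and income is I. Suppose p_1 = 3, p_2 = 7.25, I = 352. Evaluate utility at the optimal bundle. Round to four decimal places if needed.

V = 7.2614

The MRS is q_2/q_1. Set MRS = p_1/p_2.
So p_2·q_2 = p_1·q_1; combined with the budget, a share 0.5 of income goes to q_1.
Demand: q_1*(p_1,p_2,I) = 0.5·I/p_1 and q_2* = 0.5·I/p_2.
At p_1=3, p_2=7.25, I=352: q_1* = 0.5·352/3 = 58.6667, q_2* = 24.2759.
Utility at the optimum: U(58.6667, 24.2759) = 7.2614.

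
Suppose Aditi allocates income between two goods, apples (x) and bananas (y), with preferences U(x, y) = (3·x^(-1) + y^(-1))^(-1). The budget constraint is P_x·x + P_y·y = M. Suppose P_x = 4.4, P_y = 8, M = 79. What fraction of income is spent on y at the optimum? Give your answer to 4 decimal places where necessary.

share on y = 0.4377

MRS = MU_x/MU_y = 3·(y/x)^(2). Set equal to P_x/P_y.
Solve for the ratio: y/x = [(1/3)·P_x/P_y]^(0.5).
Substitute y = (y/x)·x into the budget: x* = M/(P_x + P_y·(y/x)).
Numerically y/x = 0.428174, so x* = 79/(4.4 + 8·0.428174) = 10.0953 and y* = 0.428174·10.0953 = 4.3226.
Expenditure on y: 8·4.3226 = 34.5805; share = 0.4377.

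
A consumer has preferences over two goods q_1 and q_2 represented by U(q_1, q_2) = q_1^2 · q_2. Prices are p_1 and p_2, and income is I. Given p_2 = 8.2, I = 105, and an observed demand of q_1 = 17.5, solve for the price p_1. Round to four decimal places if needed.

p_1 = 4

The MRS is 2·q_2/q_1. Set MRS = p_1/p_2.
Rearranging, p_2·q_2 = (1/2)·p_1·q_1. Substituting into the budget gives p_1·q_1·(1 + (1/2)) = I.
Demand: q_1*(p_1,p_2,I) = 2/3·I/p_1 and q_2* = 1/3·I/p_2.
Set q_1* = 17.5 in the demand function and solve for p_1: p_1 = 4.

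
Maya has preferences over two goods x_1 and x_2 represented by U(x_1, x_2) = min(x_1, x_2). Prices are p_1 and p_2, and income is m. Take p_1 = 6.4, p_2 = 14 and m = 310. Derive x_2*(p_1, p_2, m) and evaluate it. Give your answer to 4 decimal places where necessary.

Demand: x_1*(p_1,p_2,m) = m/(p_1 + p_2), x_2* = m/(p_1 + p_2).
Here 6.4 + 14 = 20.4, giving x_2* = 15.1961.

x_2* = 15.1961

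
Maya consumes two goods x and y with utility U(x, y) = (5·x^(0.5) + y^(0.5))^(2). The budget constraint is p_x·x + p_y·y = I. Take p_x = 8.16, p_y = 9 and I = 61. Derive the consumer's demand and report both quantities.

From the CES first-order condition, 5·(y/x)^(0.5) = p_x/p_y.
Hence y/x = ((1/5)·p_x/p_y)^(1/(0.5)), i.e. raised to the 2 power.
Substitute y = (y/x)·x into the budget: x* = I/(p_x + p_y·(y/x)).
Numerically y/x = 0.032882, so x* = 61/(8.16 + 9·0.032882) = 7.2139 and y* = 0.032882·7.2139 = 0.2372.

x* = 7.2139, y* = 0.2372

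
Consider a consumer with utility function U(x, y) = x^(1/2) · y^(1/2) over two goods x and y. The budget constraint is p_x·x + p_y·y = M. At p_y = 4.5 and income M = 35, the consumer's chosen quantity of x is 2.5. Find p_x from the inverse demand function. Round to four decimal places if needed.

Tangency: MRS = y/x = p_x/p_y.
Rearranging, p_y·y = p_x·x. Substituting into the budget gives p_x·x·(1 + 1) = M.
Demand: x*(p_x,p_y,M) = 0.5·M/p_x and y* = 0.5·M/p_y.
Set x* = 2.5 in the demand function and solve for p_x: p_x = 7.

p_x = 7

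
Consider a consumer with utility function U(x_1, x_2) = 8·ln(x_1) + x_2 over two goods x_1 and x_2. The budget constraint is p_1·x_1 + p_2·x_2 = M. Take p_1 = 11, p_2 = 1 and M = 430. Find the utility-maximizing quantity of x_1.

x_1* = 0.7273

Set MRS = p_1/p_2: (8/x_1)/1 = p_1/p_2.
So x_1*(p_1,p_2) = 8·p_2/p_1, independent of income; and x_2* = (M − 8·p_2)/p_2.
At the given prices: x_1* = 8·1/11 = 0.7273.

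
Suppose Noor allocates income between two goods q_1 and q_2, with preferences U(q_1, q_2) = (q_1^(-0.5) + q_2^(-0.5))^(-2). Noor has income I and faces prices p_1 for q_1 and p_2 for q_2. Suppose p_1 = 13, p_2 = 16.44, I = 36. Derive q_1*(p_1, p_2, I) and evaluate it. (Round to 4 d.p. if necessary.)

Substitute q_2 = (q_2/q_1)·q_1 into the budget: q_1* = I/(p_1 + p_2·(q_2/q_1)).
Numerically q_2/q_1 = 0.855121, so q_1* = 36/(13 + 16.44·0.855121) = 1.3305.

q_1* = 1.3305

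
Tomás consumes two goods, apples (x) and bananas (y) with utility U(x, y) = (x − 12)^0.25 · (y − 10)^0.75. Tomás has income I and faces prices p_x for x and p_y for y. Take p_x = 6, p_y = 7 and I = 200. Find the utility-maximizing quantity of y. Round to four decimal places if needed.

Let x' = x−12, y' = y−10. MRS = (1/3)·y'/x' = p_x/p_y.
After buying the subsistence bundle (12, 10), a share 0.25 of the remaining income goes to x: x* = 12 + 0.25·(I − 12p_x − 10p_y)/p_x.
Discretionary income = 200 − 12·6 − 10·7 = 58; y* = 10 + 0.75·58/7 = 16.2143.

y* = 16.2143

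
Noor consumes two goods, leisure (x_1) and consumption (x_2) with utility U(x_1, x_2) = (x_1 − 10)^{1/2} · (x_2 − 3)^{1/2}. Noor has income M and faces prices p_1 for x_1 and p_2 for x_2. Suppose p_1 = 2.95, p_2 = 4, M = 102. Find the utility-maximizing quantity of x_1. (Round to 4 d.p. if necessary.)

x_1* = 20.2542

MRS = (x_2−3)/(x_1−10). Tangency with p_1/p_2 gives x_2−3 = (p_1/p_2)·(x_1−10).
After buying the subsistence bundle (10, 3), a share 0.5 of the remaining income goes to x_1: x_1* = 10 + 0.5·(M − 10p_1 − 3p_2)/p_1.
Discretionary income = 102 − 10·2.95 − 3·4 = 60.5; x_1* = 10 + 0.5·60.5/2.95 = 20.2542.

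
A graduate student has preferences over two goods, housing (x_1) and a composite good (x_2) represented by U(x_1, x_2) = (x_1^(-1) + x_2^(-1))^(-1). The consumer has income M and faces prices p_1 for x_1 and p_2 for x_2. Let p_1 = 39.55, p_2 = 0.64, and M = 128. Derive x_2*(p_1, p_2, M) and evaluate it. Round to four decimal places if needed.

MRS = MU_x_1/MU_x_2 = (x_2/x_1)^(2). Set equal to p_1/p_2.
Solve for the ratio: x_2/x_1 = [p_1/p_2]^(0.5).
With the ratio pinned down, the budget gives x_1* = M/(p_1 + p_2·(x_2/x_1)) and x_2* = (x_2/x_1)·x_1*.
Numerically x_2/x_1 = 7.861099, so x_1* = 128/(39.55 + 0.64·7.861099) = 2.8712 and x_2* = 7.861099·2.8712 = 22.5706.

x_2* = 22.5706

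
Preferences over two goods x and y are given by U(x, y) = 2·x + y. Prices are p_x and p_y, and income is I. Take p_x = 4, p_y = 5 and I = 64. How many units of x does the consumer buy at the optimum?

Perfect substitutes: compare marginal utility per dollar. 2/p_x vs 1/p_y → 0.5 vs 0.2.
x gives more utility per dollar, so spend all income on x: x* = I/p_x, y* = 0.
Numerically: x* = 16, y* = 0.

x* = 16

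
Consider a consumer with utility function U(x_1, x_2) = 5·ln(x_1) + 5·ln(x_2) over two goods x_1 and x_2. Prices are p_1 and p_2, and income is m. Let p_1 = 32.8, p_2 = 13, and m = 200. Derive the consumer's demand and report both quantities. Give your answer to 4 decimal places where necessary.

At p_1=32.8, p_2=13, m=200: x_1* = 0.5·200/32.8 = 3.0488, x_2* = 7.6923.

x_1* = 3.0488, x_2* = 7.6923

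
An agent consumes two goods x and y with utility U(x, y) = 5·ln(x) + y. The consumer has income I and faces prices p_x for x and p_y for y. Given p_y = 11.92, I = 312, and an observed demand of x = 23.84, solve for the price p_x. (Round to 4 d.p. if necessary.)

p_x = 2.5

MU_x = 5/x, MU_y = 1. Tangency: 5/x = p_x/p_y.
So x*(p_x,p_y) = 5·p_y/p_x, independent of income; and y* = (I − 5·p_y)/p_y.
Set x* = 23.84 in the demand function and solve for p_x: p_x = 2.5.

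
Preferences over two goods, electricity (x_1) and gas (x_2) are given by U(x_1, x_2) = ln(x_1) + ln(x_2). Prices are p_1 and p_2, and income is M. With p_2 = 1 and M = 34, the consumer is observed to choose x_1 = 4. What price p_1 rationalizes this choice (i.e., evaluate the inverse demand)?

The MRS is x_2/x_1. Set MRS = p_1/p_2.
So p_2·x_2 = p_1·x_1; combined with the budget, a share 0.5 of income goes to x_1.
Demand: x_1*(p_1,p_2,M) = 0.5·M/p_1 and x_2* = 0.5·M/p_2.
Set x_1* = 4 in the demand function and solve for p_1: p_1 = 4.25.

p_1 = 4.25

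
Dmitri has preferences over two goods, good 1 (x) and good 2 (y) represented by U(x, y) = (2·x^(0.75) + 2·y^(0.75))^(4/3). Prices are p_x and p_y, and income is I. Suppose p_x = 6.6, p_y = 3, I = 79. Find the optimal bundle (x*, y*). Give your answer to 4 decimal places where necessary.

From the CES first-order condition, (y/x)^(0.25) = p_x/p_y.
Solve for the ratio: y/x = [p_x/p_y]^(4).
Substitute y = (y/x)·x into the budget: x* = I/(p_x + p_y·(y/x)).
Numerically y/x = 23.4256, so x* = 79/(6.6 + 3·23.4256) = 1.0276 and y* = 23.4256·1.0276 = 24.0726.

x* = 1.0276, y* = 24.0726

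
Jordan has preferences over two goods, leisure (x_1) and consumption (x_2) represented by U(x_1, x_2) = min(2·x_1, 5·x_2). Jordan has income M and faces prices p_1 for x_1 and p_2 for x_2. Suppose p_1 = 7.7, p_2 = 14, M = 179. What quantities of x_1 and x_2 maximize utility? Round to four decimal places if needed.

With perfect complements, no substitution: consume in ratio x_1:x_2 = 5:2.
Budget: p_1·x_1 + p_2·(2/5)·x_1 = M, so (5·p_1 + 2·p_2)·x_1 = 5·M.
Demand: x_1*(p_1,p_2,M) = 5·M/(5·p_1 + 2·p_2), x_2* = 2·M/(5·p_1 + 2·p_2).
Here 5·7.7 + 2·14 = 66.5, giving x_1* = 13.4586 and x_2* = 5.3835.

x_1* = 13.4586, x_2* = 5.3835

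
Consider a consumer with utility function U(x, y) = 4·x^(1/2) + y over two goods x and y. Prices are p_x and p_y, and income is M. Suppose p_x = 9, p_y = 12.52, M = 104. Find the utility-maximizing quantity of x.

x* = 7.7408

MU_x = 2/√x, MU_y = 1. Tangency: 2/√x = p_x/p_y.
Solve: √x = 2·p_y/p_x, so x*(p_x,p_y) = (2·p_y/p_x)², and y* = (M − p_x·x*)/p_y.
Plugging in: x* = (2·12.52/9)² = 7.7408.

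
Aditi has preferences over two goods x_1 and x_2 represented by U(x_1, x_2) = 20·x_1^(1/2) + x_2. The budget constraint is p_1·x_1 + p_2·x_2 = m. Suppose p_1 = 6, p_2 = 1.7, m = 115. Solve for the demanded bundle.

x_1* = 8.0278, x_2* = 39.3137

Utility is quasi-linear in x_2; the FOC for x_1 is 10/√x_1 = p_1/p_2.
Solve: √x_1 = 10·p_2/p_1, so x_1*(p_1,p_2) = (10·p_2/p_1)², and x_2* = (m − p_1·x_1*)/p_2.
Plugging in: x_1* = (10·1.7/6)² = 8.0278, x_2* = 39.3137.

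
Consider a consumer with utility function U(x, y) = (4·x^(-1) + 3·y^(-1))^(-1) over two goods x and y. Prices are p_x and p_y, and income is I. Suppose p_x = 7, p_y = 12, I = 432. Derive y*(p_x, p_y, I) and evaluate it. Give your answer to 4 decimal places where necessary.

y* = 19.1294

From the CES first-order condition, (4/3)·(y/x)^(2) = p_x/p_y.
Solve for the ratio: y/x = [(3/4)·p_x/p_y]^(0.5).
Substitute y = (y/x)·x into the budget: x* = I/(p_x + p_y·(y/x)).
Numerically y/x = 0.661438, so x* = 432/(7 + 12·0.661438) = 28.921 and y* = 0.661438·28.921 = 19.1294.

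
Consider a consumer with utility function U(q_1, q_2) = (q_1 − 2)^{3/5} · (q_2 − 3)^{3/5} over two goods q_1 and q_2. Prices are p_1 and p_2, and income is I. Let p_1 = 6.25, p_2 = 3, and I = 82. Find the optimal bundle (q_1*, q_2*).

MRS = (q_2−3)/(q_1−2). Tangency with p_1/p_2 gives q_2−3 = (p_1/p_2)·(q_1−2).
After buying the subsistence bundle (2, 3), a share 0.5 of the remaining income goes to q_1: q_1* = 2 + 0.5·(I − 2p_1 − 3p_2)/p_1.
Discretionary income = 82 − 2·6.25 − 3·3 = 60.5; q_1* = 2 + 0.5·60.5/6.25 = 6.84; q_2* = 3 + 0.5·60.5/3 = 13.0833.

q_1* = 6.84, q_2* = 13.0833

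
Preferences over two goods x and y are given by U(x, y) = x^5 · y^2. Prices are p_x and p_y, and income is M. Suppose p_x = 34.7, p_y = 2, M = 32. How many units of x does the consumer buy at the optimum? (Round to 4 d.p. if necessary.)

At p_x=34.7, p_y=2, M=32: x* = 5/7·32/34.7 = 0.6587.

x* = 0.6587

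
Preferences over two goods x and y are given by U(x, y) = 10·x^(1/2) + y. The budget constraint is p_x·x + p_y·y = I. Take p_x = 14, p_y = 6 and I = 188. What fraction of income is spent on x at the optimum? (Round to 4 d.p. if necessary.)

share on x = 0.3419

Utility is quasi-linear in y; the FOC for x is 5/√x = p_x/p_y.
Solve: √x = 5·p_y/p_x, so x*(p_x,p_y) = (5·p_y/p_x)², and y* = (I − p_x·x*)/p_y.
Plugging in: x* = (5·6/14)² = 4.5918, y* = 20.619.
Expenditure on x: 14·4.5918 = 64.2857; share = 0.3419.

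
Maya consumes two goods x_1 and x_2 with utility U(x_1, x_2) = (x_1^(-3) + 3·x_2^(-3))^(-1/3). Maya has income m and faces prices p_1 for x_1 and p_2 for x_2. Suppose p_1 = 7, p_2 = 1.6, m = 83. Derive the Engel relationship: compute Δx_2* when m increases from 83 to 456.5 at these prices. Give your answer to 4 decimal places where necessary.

Δx_2* = 70.7698

From the CES first-order condition, (1/3)·(x_2/x_1)^(4) = p_1/p_2.
Solve for the ratio: x_2/x_1 = [3·p_1/p_2]^(0.25).
With the ratio pinned down, the budget gives x_1* = m/(p_1 + p_2·(x_2/x_1)) and x_2* = (x_2/x_1)·x_1*.
Numerically x_2/x_1 = 1.903377, so x_1* = 83/(7 + 1.6·1.903377) = 8.2625 and x_2* = 1.903377·8.2625 = 15.7266.
At m' = 456.5: x_2* = 86.4964. Change: 86.4964 − 15.7266 = 70.7698.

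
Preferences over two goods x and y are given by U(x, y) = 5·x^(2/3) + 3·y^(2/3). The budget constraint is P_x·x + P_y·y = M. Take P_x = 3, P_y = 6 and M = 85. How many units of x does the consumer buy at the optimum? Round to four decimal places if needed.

x* = 26.8817

From the CES first-order condition, (5/3)·(y/x)^(1/3) = P_x/P_y.
Solve for the ratio: y/x = [(3/5)·P_x/P_y]^(3).
Substitute y = (y/x)·x into the budget: x* = M/(P_x + P_y·(y/x)).
Numerically y/x = 0.027, so x* = 85/(3 + 6·0.027) = 26.8817.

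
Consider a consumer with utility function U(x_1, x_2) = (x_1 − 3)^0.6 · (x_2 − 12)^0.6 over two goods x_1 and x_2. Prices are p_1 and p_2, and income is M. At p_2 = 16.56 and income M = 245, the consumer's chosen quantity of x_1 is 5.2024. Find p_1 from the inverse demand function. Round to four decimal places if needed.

MRS = (x_2−12)/(x_1−3). Tangency with p_1/p_2 gives x_2−12 = (p_1/p_2)·(x_1−3).
After buying the subsistence bundle (3, 12), a share 0.5 of the remaining income goes to x_1: x_1* = 3 + 0.5·(M − 3p_1 − 12p_2)/p_1.
Set x_1* = 5.2024 in the demand function and solve for p_1: p_1 = 6.25.

p_1 = 6.25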